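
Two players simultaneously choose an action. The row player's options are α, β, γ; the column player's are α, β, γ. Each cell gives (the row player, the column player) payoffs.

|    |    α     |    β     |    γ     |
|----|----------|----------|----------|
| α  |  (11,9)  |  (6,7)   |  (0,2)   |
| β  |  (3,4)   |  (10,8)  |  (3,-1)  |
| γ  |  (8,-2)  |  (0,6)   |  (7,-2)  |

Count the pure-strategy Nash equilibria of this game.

2

Both α: the row player gets 11 (best alternative 8); the column player gets 9 (best alternative 7). Neither deviates — NE.
Both β: the row player gets 10 (best alternative 6); the column player gets 8 (best alternative 4). Neither deviates — NE.
Both γ is not a NE: the column player would switch to β (6 > -2).
No other cell survives both best-response checks, so there are 2 pure NE.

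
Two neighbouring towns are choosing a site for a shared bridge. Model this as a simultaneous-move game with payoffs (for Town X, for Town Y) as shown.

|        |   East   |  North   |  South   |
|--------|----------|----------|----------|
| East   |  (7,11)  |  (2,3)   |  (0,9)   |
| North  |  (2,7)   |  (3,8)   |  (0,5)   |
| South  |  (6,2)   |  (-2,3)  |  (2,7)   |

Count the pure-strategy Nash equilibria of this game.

3

Both East: Town X gets 7 (best alternative 6); Town Y gets 11 (best alternative 9). Neither deviates — NE.
Both North: Town X gets 3 (best alternative 2); Town Y gets 8 (best alternative 7). Neither deviates — NE.
Both South: Town X gets 2 (best alternative 0); Town Y gets 7 (best alternative 3). Neither deviates — NE.
(North, South) is not a NE: Town X would switch to South (2 > 0).
No other cell survives both best-response checks, so there are 3 pure NE.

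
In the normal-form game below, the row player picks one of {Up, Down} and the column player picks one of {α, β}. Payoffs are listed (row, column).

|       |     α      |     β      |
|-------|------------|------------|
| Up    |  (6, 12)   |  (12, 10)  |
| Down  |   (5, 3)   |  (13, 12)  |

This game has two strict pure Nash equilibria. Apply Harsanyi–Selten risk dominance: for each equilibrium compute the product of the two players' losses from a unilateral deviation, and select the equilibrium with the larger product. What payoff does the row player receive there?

At (Up, α): the row player loses 6 − 5 = 1 by deviating; the column player loses 12 − 10 = 2. Product = 1·2 = 2.
At (Down, β): the row player loses 13 − 12 = 1 by deviating; the column player loses 12 − 3 = 9. Product = 1·9 = 9.
9 > 2, so (Down, β) is risk-dominant. The row player's payoff there is 13.

13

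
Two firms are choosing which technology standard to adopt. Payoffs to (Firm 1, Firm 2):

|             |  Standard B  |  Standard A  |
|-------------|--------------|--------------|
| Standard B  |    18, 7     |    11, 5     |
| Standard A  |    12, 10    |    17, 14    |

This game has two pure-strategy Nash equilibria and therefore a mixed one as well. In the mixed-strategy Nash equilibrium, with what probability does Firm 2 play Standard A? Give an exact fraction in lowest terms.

Firm 2's mix q on Standard B must make Firm 1 indifferent between Standard B and Standard A.
Firm 1's payoff from Standard B: 18q + 11(1−q). From Standard A: 12q + 17(1−q).
Set equal: 6q = 6(1−q) → q = 6/12 = 1/2.
Probability on Standard A is 1 − 1/2 = 1/2.

1/2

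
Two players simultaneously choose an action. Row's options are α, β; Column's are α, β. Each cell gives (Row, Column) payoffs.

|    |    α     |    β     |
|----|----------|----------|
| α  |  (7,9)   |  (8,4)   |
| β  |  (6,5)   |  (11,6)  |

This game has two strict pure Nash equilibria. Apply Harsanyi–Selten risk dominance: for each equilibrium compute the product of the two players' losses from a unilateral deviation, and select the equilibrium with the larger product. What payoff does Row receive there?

7

At both α: Row loses 7 − 6 = 1 by deviating; Column loses 9 − 4 = 5. Product = 1·5 = 5.
At both β: Row loses 11 − 8 = 3 by deviating; Column loses 6 − 5 = 1. Product = 3·1 = 3.
5 > 3, so both α is risk-dominant. Row's payoff there is 7.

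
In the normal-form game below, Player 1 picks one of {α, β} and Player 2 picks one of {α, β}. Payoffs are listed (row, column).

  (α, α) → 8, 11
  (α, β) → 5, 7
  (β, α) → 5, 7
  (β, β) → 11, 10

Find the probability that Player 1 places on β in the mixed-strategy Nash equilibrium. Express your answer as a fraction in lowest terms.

4/7

Player 1's mix p on α must make Player 2 indifferent between α and β.
Player 2's payoff from α: 11p + 7(1−p). From β: 7p + 10(1−p).
Set equal: 4p = 3(1−p) → p = 3/7.
Probability on β is 1 − 3/7 = 4/7.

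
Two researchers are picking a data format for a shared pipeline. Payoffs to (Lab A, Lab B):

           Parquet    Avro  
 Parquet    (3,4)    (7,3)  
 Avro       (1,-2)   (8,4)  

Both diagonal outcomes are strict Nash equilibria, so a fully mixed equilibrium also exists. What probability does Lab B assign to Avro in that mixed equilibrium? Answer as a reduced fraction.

Lab B's mix q on Parquet must make Lab A indifferent between Parquet and Avro.
Lab A's payoff from Parquet: 3q + 7(1−q). From Avro: 1q + 8(1−q).
Set equal: 2q = 1(1−q) → q = 1/3.
Probability on Avro is 1 − 1/3 = 2/3.

2/3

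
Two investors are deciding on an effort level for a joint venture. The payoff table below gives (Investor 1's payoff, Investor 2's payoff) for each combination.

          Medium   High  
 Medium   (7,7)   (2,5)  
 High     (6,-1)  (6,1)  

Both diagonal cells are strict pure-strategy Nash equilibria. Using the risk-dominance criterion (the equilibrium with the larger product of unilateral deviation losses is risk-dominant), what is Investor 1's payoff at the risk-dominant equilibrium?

At both Medium: Investor 1 loses 7 − 6 = 1 by deviating; Investor 2 loses 7 − 5 = 2. Product = 1·2 = 2.
At both High: Investor 1 loses 6 − 2 = 4 by deviating; Investor 2 loses 1 − (-1) = 2. Product = 4·2 = 8.
8 > 2, so both High is risk-dominant. Investor 1's payoff there is 6.

6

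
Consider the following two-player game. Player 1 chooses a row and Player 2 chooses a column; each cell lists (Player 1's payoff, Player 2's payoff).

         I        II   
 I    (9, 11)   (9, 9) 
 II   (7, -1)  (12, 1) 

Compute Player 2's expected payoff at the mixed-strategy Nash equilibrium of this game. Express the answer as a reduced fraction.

Player 1 mixes with probability p on I, chosen so Player 2 is indifferent: 11p + (-1)(1−p) = 9p + 1(1−p) gives p = 1/2.
Player 2's expected payoff is 11·1/2 + (-1)·1/2 = 5.

5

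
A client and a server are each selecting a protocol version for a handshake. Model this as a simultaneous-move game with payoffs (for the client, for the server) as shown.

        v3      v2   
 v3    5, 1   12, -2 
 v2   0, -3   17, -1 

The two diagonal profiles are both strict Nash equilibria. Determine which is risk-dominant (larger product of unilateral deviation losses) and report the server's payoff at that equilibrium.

1

At both v3: the client loses 5 − 0 = 5 by deviating; the server loses 1 − (-2) = 3. Product = 5·3 = 15.
At both v2: the client loses 17 − 12 = 5 by deviating; the server loses -1 − (-3) = 2. Product = 5·2 = 10.
15 > 10, so both v3 is risk-dominant. The server's payoff there is 1.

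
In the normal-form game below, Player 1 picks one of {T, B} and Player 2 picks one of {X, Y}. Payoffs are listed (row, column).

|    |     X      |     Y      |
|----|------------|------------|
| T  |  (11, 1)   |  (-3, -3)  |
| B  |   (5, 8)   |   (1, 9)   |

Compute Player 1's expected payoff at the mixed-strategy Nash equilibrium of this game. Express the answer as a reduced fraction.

Player 2 mixes with probability q on X, chosen so Player 1 is indifferent: 11q + (-3)(1−q) = 5q + 1(1−q) gives q = 2/5.
Player 1's expected payoff (from either row, since indifferent) is 11·2/5 + (-3)·3/5 = 13/5.

13/5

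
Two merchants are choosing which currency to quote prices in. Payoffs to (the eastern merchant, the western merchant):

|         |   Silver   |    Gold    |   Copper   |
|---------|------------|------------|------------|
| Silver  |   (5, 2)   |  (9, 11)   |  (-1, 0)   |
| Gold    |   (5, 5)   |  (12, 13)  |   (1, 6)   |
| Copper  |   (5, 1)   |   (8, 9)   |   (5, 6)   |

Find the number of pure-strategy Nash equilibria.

Both Gold: the eastern merchant gets 12 (best alternative 9); the western merchant gets 13 (best alternative 6). Neither deviates — NE.
Both Silver is not a NE: the western merchant would switch to Gold (11 > 2).
No other cell survives both best-response checks, so there is 1 pure NE.

1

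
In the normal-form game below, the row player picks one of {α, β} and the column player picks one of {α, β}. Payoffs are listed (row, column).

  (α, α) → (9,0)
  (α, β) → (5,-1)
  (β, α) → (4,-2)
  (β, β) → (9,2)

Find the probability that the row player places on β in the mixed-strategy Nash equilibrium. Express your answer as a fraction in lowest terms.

1/5

The row player's mix p on α must make the column player indifferent between α and β.
The column player's payoff from α: 0p + (-2)(1−p). From β: (-1)p + 2(1−p).
Set equal: 1p = 4(1−p) → p = 4/5.
Probability on β is 1 − 4/5 = 1/5.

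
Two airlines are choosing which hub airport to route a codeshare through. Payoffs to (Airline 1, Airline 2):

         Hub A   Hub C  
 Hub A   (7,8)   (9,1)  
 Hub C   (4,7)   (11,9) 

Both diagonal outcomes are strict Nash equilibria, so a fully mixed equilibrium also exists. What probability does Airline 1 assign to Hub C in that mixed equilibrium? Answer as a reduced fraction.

7/9

Airline 1's mix p on Hub A must make Airline 2 indifferent between Hub A and Hub C.
Airline 2's payoff from Hub A: 8p + 7(1−p). From Hub C: 1p + 9(1−p).
Set equal: 7p = 2(1−p) → p = 2/9.
Probability on Hub C is 1 − 2/9 = 7/9.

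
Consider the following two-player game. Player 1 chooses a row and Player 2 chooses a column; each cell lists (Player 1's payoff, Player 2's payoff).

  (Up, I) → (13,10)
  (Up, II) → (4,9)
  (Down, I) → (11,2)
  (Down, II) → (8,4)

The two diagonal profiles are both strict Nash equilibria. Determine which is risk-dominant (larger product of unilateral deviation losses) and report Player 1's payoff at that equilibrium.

8

At (Up, I): Player 1 loses 13 − 11 = 2 by deviating; Player 2 loses 10 − 9 = 1. Product = 2·1 = 2.
At (Down, II): Player 1 loses 8 − 4 = 4 by deviating; Player 2 loses 4 − 2 = 2. Product = 4·2 = 8.
8 > 2, so (Down, II) is risk-dominant. Player 1's payoff there is 8.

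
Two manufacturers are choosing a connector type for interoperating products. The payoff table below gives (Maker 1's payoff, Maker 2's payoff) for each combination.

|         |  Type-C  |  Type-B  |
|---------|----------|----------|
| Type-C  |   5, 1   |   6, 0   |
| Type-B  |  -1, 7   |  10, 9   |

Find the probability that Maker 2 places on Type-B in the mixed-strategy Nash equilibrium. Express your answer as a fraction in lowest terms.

3/5

Maker 2's mix q on Type-C must make Maker 1 indifferent between Type-C and Type-B.
Maker 1's payoff from Type-C: 5q + 6(1−q). From Type-B: (-1)q + 10(1−q).
Set equal: 6q = 4(1−q) → q = 4/10 = 2/5.
Probability on Type-B is 1 − 2/5 = 3/5.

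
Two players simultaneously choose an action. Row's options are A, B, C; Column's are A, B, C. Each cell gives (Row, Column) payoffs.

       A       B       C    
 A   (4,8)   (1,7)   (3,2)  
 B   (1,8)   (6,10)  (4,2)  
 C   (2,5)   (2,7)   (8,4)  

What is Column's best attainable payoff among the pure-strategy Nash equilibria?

10

Both A is a pure NE (Row: 4 ≥ 2; Column: 8 ≥ 7). Column gets 8.
Both B is a pure NE (Row: 6 ≥ 2; Column: 10 ≥ 8). Column gets 10.
Every other cell has a profitable deviation for at least one player. Highest of {8, 10} is 10.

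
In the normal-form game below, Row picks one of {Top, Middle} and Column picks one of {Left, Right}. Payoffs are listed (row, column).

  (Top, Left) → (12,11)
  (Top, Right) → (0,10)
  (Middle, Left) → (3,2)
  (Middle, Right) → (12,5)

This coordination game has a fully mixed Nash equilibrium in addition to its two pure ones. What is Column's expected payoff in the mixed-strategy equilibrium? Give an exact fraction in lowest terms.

35/4

Row mixes with probability p on Top, chosen so Column is indifferent: 11p + 2(1−p) = 10p + 5(1−p) gives p = 3/4.
Column's expected payoff is 11·3/4 + 2·1/4 = 35/4.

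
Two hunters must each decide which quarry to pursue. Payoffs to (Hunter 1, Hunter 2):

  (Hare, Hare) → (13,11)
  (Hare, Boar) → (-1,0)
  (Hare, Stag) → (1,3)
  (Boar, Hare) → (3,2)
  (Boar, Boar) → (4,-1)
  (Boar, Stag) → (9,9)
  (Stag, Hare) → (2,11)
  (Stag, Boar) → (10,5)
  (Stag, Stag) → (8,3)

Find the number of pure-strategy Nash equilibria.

Both Hare: Hunter 1 gets 13 (best alternative 3); Hunter 2 gets 11 (best alternative 3). Neither deviates — NE.
(Boar, Stag): Hunter 1 gets 9 (best alternative 8); Hunter 2 gets 9 (best alternative 2). Neither deviates — NE.
Both Stag is not a NE: Hunter 1 would switch to Boar (9 > 8).
No other cell survives both best-response checks, so there are 2 pure NE.

2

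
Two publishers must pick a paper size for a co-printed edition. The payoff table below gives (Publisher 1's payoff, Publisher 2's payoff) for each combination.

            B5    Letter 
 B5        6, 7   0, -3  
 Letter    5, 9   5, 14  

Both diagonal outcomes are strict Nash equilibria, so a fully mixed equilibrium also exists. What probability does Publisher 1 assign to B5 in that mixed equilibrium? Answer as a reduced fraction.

Publisher 1's mix p on B5 must make Publisher 2 indifferent between B5 and Letter.
Publisher 2's payoff from B5: 7p + 9(1−p). From Letter: (-3)p + 14(1−p).
Set equal: 10p = 5(1−p) → p = 5/15 = 1/3.

1/3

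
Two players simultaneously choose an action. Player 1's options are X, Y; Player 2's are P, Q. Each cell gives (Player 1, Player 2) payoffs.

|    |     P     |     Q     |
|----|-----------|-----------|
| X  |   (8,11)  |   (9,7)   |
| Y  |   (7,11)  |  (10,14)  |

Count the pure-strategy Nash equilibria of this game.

2

(X, P): Player 1 gets 8 (best alternative 7); Player 2 gets 11 (best alternative 7). Neither deviates — NE.
(Y, Q): Player 1 gets 10 (best alternative 9); Player 2 gets 14 (best alternative 11). Neither deviates — NE.
(X, Q) is not a NE: Player 1 would switch to Y (10 > 9).
No other cell survives both best-response checks, so there are 2 pure NE.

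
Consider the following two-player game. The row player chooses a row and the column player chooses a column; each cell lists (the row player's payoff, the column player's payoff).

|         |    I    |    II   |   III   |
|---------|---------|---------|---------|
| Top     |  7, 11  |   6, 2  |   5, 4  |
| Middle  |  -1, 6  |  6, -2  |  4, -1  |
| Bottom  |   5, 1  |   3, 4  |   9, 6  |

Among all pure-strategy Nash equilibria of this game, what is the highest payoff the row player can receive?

9

(Top, I) is a pure NE (the row player: 7 ≥ 5; the column player: 11 ≥ 4). The row player gets 7.
(Bottom, III) is a pure NE (the row player: 9 ≥ 5; the column player: 6 ≥ 4). The row player gets 9.
Every other cell has a profitable deviation for at least one player. Highest of {7, 9} is 9.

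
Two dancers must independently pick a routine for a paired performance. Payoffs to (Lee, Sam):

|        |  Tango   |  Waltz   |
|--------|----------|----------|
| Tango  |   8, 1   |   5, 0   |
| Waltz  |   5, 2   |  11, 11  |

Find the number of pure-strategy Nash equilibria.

Both Tango: Lee gets 8 (best alternative 5); Sam gets 1 (best alternative 0). Neither deviates — NE.
Both Waltz: Lee gets 11 (best alternative 5); Sam gets 11 (best alternative 2). Neither deviates — NE.
(Tango, Waltz) is not a NE: Lee would switch to Waltz (11 > 5).
No other cell survives both best-response checks, so there are 2 pure NE.

2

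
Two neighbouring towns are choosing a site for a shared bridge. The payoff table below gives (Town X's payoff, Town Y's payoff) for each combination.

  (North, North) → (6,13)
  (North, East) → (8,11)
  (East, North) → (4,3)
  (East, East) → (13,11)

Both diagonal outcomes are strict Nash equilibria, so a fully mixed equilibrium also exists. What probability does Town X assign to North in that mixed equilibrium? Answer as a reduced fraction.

Town X's mix p on North must make Town Y indifferent between North and East.
Town Y's payoff from North: 13p + 3(1−p). From East: 11p + 11(1−p).
Set equal: 2p = 8(1−p) → p = 8/10 = 4/5.

4/5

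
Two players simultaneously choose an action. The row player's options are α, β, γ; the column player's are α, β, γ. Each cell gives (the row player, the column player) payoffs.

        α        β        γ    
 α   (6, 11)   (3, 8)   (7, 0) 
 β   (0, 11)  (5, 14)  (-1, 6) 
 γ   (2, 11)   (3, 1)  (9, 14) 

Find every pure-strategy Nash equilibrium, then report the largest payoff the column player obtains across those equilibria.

14

Both α is a pure NE (the row player: 6 ≥ 2; the column player: 11 ≥ 8). The column player gets 11.
Both β is a pure NE (the row player: 5 ≥ 3; the column player: 14 ≥ 11). The column player gets 14.
Both γ is a pure NE (the row player: 9 ≥ 7; the column player: 14 ≥ 11). The column player gets 14.
Every other cell has a profitable deviation for at least one player. Highest of {11, 14, 14} is 14.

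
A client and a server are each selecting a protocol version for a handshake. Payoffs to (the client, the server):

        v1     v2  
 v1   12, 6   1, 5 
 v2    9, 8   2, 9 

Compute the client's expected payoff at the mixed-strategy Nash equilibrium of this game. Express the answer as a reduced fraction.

15/4

The server mixes with probability q on v1, chosen so the client is indifferent: 12q + 1(1−q) = 9q + 2(1−q) gives q = 1/4.
The client's expected payoff (from either row, since indifferent) is 12·1/4 + 1·3/4 = 15/4.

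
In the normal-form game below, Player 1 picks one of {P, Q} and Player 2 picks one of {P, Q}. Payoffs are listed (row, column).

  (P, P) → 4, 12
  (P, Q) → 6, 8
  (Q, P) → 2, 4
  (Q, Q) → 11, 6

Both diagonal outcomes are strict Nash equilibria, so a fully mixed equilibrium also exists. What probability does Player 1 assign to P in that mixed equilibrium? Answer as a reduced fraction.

1/3

Player 1's mix p on P must make Player 2 indifferent between P and Q.
Player 2's payoff from P: 12p + 4(1−p). From Q: 8p + 6(1−p).
Set equal: 4p = 2(1−p) → p = 2/6 = 1/3.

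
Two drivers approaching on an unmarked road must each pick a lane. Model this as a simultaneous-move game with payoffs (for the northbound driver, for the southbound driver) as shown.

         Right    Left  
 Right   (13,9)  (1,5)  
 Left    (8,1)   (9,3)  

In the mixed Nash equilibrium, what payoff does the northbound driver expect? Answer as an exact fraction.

109/13

The southbound driver mixes with probability q on Right, chosen so the northbound driver is indifferent: 13q + 1(1−q) = 8q + 9(1−q) gives q = 8/13.
The northbound driver's expected payoff (from either row, since indifferent) is 13·8/13 + 1·5/13 = 109/13.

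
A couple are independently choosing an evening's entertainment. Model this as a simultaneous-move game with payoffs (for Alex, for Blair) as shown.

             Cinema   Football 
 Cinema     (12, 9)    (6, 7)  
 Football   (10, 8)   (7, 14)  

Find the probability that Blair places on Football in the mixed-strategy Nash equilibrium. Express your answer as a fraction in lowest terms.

2/3

Blair's mix q on Cinema must make Alex indifferent between Cinema and Football.
Alex's payoff from Cinema: 12q + 6(1−q). From Football: 10q + 7(1−q).
Set equal: 2q = 1(1−q) → q = 1/3.
Probability on Football is 1 − 1/3 = 2/3.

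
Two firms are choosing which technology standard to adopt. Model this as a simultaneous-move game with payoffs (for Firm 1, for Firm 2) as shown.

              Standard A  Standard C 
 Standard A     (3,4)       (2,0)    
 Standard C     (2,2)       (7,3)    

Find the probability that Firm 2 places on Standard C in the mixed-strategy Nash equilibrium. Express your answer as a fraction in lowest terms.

1/6

Firm 2's mix q on Standard A must make Firm 1 indifferent between Standard A and Standard C.
Firm 1's payoff from Standard A: 3q + 2(1−q). From Standard C: 2q + 7(1−q).
Set equal: 1q = 5(1−q) → q = 5/6.
Probability on Standard C is 1 − 5/6 = 1/6.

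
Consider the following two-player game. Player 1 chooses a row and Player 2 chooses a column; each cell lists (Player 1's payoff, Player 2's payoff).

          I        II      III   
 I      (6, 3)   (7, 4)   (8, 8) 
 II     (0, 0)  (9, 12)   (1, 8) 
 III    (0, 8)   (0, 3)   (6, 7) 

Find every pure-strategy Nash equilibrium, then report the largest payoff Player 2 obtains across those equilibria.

(I, III) is a pure NE (Player 1: 8 ≥ 6; Player 2: 8 ≥ 4). Player 2 gets 8.
Both II is a pure NE (Player 1: 9 ≥ 7; Player 2: 12 ≥ 8). Player 2 gets 12.
Every other cell has a profitable deviation for at least one player. Highest of {8, 12} is 12.

12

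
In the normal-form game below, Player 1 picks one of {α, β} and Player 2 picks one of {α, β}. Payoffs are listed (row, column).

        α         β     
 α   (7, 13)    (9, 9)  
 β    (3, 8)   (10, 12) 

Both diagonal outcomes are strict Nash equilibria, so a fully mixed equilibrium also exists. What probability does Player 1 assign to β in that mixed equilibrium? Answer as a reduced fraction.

1/2

Player 1's mix p on α must make Player 2 indifferent between α and β.
Player 2's payoff from α: 13p + 8(1−p). From β: 9p + 12(1−p).
Set equal: 4p = 4(1−p) → p = 4/8 = 1/2.
Probability on β is 1 − 1/2 = 1/2.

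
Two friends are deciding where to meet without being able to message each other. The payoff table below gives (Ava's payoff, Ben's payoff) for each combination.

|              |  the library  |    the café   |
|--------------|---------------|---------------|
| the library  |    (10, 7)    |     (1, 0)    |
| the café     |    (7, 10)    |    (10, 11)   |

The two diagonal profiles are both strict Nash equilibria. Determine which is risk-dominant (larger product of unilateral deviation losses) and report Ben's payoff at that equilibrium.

At both the library: Ava loses 10 − 7 = 3 by deviating; Ben loses 7 − 0 = 7. Product = 3·7 = 21.
At both the café: Ava loses 10 − 1 = 9 by deviating; Ben loses 11 − 10 = 1. Product = 9·1 = 9.
21 > 9, so both the library is risk-dominant. Ben's payoff there is 7.

7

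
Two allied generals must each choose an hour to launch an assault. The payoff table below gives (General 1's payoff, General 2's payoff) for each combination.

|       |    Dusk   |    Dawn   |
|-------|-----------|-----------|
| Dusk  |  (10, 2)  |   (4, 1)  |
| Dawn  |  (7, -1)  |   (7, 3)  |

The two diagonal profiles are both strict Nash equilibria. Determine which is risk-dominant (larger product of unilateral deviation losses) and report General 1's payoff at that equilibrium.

7

At both Dusk: General 1 loses 10 − 7 = 3 by deviating; General 2 loses 2 − 1 = 1. Product = 3·1 = 3.
At both Dawn: General 1 loses 7 − 4 = 3 by deviating; General 2 loses 3 − (-1) = 4. Product = 3·4 = 12.
12 > 3, so both Dawn is risk-dominant. General 1's payoff there is 7.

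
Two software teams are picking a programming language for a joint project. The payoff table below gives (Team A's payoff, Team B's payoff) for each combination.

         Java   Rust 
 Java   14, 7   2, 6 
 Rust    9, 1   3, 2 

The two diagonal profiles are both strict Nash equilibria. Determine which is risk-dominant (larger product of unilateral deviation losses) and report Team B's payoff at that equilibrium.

7

At both Java: Team A loses 14 − 9 = 5 by deviating; Team B loses 7 − 6 = 1. Product = 5·1 = 5.
At both Rust: Team A loses 3 − 2 = 1 by deviating; Team B loses 2 − 1 = 1. Product = 1·1 = 1.
5 > 1, so both Java is risk-dominant. Team B's payoff there is 7.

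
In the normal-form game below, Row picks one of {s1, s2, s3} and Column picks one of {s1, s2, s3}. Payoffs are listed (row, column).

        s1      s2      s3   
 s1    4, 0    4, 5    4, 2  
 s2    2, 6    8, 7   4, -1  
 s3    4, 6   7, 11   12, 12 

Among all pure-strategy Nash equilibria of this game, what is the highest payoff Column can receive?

Both s2 is a pure NE (Row: 8 ≥ 7; Column: 7 ≥ 6). Column gets 7.
Both s3 is a pure NE (Row: 12 ≥ 4; Column: 12 ≥ 11). Column gets 12.
Every other cell has a profitable deviation for at least one player. Highest of {7, 12} is 12.

12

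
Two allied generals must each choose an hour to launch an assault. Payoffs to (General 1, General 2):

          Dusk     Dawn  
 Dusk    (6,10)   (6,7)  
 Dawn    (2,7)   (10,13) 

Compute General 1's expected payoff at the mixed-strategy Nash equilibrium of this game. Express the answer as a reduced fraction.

General 2 mixes with probability q on Dusk, chosen so General 1 is indifferent: 6q + 6(1−q) = 2q + 10(1−q) gives q = 1/2.
General 1's expected payoff (from either row, since indifferent) is 6·1/2 + 6·1/2 = 6.

6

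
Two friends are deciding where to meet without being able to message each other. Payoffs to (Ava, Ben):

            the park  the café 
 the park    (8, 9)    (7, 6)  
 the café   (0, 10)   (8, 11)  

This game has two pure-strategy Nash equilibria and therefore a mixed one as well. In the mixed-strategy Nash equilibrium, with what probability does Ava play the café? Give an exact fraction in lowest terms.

Ava's mix p on the park must make Ben indifferent between the park and the café.
Ben's payoff from the park: 9p + 10(1−p). From the café: 6p + 11(1−p).
Set equal: 3p = 1(1−p) → p = 1/4.
Probability on the café is 1 − 1/4 = 3/4.

3/4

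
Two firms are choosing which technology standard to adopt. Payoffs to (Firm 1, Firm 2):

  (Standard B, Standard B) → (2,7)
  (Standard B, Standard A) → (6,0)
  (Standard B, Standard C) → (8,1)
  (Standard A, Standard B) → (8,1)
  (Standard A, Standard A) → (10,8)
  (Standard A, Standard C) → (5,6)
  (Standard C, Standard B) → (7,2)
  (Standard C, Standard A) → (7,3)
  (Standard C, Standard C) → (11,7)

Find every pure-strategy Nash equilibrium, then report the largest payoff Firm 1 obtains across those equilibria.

11

Both Standard A is a pure NE (Firm 1: 10 ≥ 7; Firm 2: 8 ≥ 6). Firm 1 gets 10.
Both Standard C is a pure NE (Firm 1: 11 ≥ 8; Firm 2: 7 ≥ 3). Firm 1 gets 11.
Every other cell has a profitable deviation for at least one player. Highest of {10, 11} is 11.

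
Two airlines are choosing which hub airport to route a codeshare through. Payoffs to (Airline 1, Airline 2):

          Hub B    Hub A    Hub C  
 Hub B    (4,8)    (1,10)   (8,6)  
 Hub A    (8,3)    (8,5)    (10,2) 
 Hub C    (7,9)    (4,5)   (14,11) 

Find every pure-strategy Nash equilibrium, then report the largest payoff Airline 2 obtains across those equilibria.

Both Hub A is a pure NE (Airline 1: 8 ≥ 4; Airline 2: 5 ≥ 3). Airline 2 gets 5.
Both Hub C is a pure NE (Airline 1: 14 ≥ 10; Airline 2: 11 ≥ 9). Airline 2 gets 11.
Every other cell has a profitable deviation for at least one player. Highest of {5, 11} is 11.

11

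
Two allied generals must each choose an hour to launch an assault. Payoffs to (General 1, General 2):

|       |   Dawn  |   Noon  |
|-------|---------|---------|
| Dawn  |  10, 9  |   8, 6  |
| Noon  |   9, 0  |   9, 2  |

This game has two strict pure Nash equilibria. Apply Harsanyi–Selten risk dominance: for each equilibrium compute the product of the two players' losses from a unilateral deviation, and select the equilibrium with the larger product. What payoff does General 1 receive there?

At both Dawn: General 1 loses 10 − 9 = 1 by deviating; General 2 loses 9 − 6 = 3. Product = 1·3 = 3.
At both Noon: General 1 loses 9 − 8 = 1 by deviating; General 2 loses 2 − 0 = 2. Product = 1·2 = 2.
3 > 2, so both Dawn is risk-dominant. General 1's payoff there is 10.

10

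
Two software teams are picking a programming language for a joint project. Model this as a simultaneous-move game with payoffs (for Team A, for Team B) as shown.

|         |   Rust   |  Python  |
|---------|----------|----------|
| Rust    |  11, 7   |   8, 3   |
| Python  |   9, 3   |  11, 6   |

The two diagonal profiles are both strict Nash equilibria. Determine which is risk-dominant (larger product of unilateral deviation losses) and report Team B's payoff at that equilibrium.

6

At both Rust: Team A loses 11 − 9 = 2 by deviating; Team B loses 7 − 3 = 4. Product = 2·4 = 8.
At both Python: Team A loses 11 − 8 = 3 by deviating; Team B loses 6 − 3 = 3. Product = 3·3 = 9.
9 > 8, so both Python is risk-dominant. Team B's payoff there is 6.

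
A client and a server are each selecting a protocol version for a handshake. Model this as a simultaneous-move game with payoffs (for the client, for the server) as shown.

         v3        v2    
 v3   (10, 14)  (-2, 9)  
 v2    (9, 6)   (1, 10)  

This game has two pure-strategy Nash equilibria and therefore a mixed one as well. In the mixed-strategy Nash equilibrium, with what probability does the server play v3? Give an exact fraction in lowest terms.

3/4

The server's mix q on v3 must make the client indifferent between v3 and v2.
The client's payoff from v3: 10q + (-2)(1−q). From v2: 9q + 1(1−q).
Set equal: 1q = 3(1−q) → q = 3/4.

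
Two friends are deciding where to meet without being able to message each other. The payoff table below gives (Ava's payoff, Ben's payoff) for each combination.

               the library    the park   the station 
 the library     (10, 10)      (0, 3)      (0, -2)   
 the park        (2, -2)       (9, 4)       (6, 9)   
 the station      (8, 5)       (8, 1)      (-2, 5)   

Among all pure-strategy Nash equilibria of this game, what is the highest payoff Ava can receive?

Both the library is a pure NE (Ava: 10 ≥ 8; Ben: 10 ≥ 3). Ava gets 10.
(the park, the station) is a pure NE (Ava: 6 ≥ 0; Ben: 9 ≥ 4). Ava gets 6.
Every other cell has a profitable deviation for at least one player. Highest of {10, 6} is 10.

10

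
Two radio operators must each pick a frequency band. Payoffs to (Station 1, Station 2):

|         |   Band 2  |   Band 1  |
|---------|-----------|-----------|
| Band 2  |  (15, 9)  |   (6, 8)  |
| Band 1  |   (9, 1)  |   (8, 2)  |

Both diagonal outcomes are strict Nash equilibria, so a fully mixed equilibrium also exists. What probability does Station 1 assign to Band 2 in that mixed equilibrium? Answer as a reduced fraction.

Station 1's mix p on Band 2 must make Station 2 indifferent between Band 2 and Band 1.
Station 2's payoff from Band 2: 9p + 1(1−p). From Band 1: 8p + 2(1−p).
Set equal: 1p = 1(1−p) → p = 1/2.

1/2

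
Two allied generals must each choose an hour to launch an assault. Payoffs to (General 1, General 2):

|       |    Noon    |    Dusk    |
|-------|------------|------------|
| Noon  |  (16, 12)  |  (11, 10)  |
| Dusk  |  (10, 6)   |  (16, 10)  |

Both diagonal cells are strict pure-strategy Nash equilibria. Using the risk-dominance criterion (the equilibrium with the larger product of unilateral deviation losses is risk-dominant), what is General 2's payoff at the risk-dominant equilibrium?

10

At both Noon: General 1 loses 16 − 10 = 6 by deviating; General 2 loses 12 − 10 = 2. Product = 6·2 = 12.
At both Dusk: General 1 loses 16 − 11 = 5 by deviating; General 2 loses 10 − 6 = 4. Product = 5·4 = 20.
20 > 12, so both Dusk is risk-dominant. General 2's payoff there is 10.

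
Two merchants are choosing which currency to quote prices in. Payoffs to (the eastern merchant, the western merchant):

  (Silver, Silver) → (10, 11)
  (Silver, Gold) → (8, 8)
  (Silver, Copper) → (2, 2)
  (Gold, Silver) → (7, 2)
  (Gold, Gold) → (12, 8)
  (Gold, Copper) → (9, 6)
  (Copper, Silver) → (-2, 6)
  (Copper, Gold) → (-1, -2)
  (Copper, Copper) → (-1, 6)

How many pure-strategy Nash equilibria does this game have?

Both Silver: the eastern merchant gets 10 (best alternative 7); the western merchant gets 11 (best alternative 8). Neither deviates — NE.
Both Gold: the eastern merchant gets 12 (best alternative 8); the western merchant gets 8 (best alternative 6). Neither deviates — NE.
Both Copper is not a NE: the eastern merchant would switch to Gold (9 > -1).
No other cell survives both best-response checks, so there are 2 pure NE.

2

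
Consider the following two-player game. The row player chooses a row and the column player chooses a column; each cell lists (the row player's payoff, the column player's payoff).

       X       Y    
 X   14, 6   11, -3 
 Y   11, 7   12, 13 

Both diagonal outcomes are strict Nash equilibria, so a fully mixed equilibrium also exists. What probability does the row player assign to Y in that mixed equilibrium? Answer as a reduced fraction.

The row player's mix p on X must make the column player indifferent between X and Y.
The column player's payoff from X: 6p + 7(1−p). From Y: (-3)p + 13(1−p).
Set equal: 9p = 6(1−p) → p = 6/15 = 2/5.
Probability on Y is 1 − 2/5 = 3/5.

3/5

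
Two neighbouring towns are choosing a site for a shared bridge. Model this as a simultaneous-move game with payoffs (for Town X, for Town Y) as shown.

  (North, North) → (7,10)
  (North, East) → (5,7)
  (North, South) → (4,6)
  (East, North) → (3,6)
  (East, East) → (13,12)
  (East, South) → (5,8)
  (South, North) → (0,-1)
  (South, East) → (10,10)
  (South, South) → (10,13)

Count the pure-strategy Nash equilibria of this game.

3

Both North: Town X gets 7 (best alternative 3); Town Y gets 10 (best alternative 7). Neither deviates — NE.
Both East: Town X gets 13 (best alternative 10); Town Y gets 12 (best alternative 8). Neither deviates — NE.
Both South: Town X gets 10 (best alternative 5); Town Y gets 13 (best alternative 10). Neither deviates — NE.
(South, East) is not a NE: Town X would switch to East (13 > 10).
No other cell survives both best-response checks, so there are 3 pure NE.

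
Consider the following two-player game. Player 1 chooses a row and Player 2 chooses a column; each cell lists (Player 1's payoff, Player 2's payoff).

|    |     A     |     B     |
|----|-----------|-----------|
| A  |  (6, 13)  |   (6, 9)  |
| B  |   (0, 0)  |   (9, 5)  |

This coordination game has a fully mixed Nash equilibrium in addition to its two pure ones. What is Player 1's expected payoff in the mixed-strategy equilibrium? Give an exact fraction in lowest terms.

6

Player 2 mixes with probability q on A, chosen so Player 1 is indifferent: 6q + 6(1−q) = 0q + 9(1−q) gives q = 1/3.
Player 1's expected payoff (from either row, since indifferent) is 6·1/3 + 6·2/3 = 6.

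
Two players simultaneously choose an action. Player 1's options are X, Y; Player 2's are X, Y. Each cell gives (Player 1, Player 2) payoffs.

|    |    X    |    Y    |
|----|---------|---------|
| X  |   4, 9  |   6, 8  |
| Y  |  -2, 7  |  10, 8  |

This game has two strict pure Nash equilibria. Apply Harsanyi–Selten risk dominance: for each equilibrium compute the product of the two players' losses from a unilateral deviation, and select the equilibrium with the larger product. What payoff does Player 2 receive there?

9

At both X: Player 1 loses 4 − (-2) = 6 by deviating; Player 2 loses 9 − 8 = 1. Product = 6·1 = 6.
At both Y: Player 1 loses 10 − 6 = 4 by deviating; Player 2 loses 8 − 7 = 1. Product = 4·1 = 4.
6 > 4, so both X is risk-dominant. Player 2's payoff there is 9.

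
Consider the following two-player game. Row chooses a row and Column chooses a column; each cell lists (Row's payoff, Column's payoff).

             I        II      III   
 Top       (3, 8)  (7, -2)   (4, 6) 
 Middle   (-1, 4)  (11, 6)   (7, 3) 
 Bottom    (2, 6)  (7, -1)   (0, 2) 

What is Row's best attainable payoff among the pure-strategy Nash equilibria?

11

(Top, I) is a pure NE (Row: 3 ≥ 2; Column: 8 ≥ 6). Row gets 3.
(Middle, II) is a pure NE (Row: 11 ≥ 7; Column: 6 ≥ 4). Row gets 11.
Every other cell has a profitable deviation for at least one player. Highest of {3, 11} is 11.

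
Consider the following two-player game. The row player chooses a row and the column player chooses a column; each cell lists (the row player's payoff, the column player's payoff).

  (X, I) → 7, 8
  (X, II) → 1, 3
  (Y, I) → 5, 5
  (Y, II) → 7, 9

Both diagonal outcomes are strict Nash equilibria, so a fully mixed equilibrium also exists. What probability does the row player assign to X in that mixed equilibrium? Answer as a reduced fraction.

4/9

The row player's mix p on X must make the column player indifferent between I and II.
The column player's payoff from I: 8p + 5(1−p). From II: 3p + 9(1−p).
Set equal: 5p = 4(1−p) → p = 4/9.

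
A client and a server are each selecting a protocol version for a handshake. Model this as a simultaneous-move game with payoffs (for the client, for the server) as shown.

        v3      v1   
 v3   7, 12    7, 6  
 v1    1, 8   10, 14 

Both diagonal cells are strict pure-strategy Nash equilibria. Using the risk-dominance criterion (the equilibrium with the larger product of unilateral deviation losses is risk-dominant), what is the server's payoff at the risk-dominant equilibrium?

12

At both v3: the client loses 7 − 1 = 6 by deviating; the server loses 12 − 6 = 6. Product = 6·6 = 36.
At both v1: the client loses 10 − 7 = 3 by deviating; the server loses 14 − 8 = 6. Product = 3·6 = 18.
36 > 18, so both v3 is risk-dominant. The server's payoff there is 12.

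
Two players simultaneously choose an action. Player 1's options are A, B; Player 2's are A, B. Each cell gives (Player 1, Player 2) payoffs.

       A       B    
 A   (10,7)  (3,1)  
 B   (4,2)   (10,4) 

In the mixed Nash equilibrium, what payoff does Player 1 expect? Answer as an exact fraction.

88/13

Player 2 mixes with probability q on A, chosen so Player 1 is indifferent: 10q + 3(1−q) = 4q + 10(1−q) gives q = 7/13.
Player 1's expected payoff (from either row, since indifferent) is 10·7/13 + 3·6/13 = 88/13.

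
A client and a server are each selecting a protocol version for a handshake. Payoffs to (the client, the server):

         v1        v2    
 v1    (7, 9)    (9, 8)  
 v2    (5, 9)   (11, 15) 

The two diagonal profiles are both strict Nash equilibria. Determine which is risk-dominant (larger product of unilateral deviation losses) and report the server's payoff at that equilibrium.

At both v1: the client loses 7 − 5 = 2 by deviating; the server loses 9 − 8 = 1. Product = 2·1 = 2.
At both v2: the client loses 11 − 9 = 2 by deviating; the server loses 15 − 9 = 6. Product = 2·6 = 12.
12 > 2, so both v2 is risk-dominant. The server's payoff there is 15.

15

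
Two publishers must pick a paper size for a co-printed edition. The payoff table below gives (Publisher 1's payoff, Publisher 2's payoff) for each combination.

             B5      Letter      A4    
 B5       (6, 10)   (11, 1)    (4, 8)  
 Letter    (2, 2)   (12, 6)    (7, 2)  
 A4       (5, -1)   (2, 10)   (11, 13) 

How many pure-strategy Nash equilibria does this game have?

3

Both B5: Publisher 1 gets 6 (best alternative 5); Publisher 2 gets 10 (best alternative 8). Neither deviates — NE.
Both Letter: Publisher 1 gets 12 (best alternative 11); Publisher 2 gets 6 (best alternative 2). Neither deviates — NE.
Both A4: Publisher 1 gets 11 (best alternative 7); Publisher 2 gets 13 (best alternative 10). Neither deviates — NE.
(A4, Letter) is not a NE: Publisher 1 would switch to Letter (12 > 2).
No other cell survives both best-response checks, so there are 3 pure NE.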